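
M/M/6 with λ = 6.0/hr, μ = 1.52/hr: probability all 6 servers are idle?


a = λ/μ = 6.0/1.52 = 3.9474; ρ = a/c = 0.6579
Σ_{k=0}^{5} a^k/k! (terms k=0..5) = 1.00000 + 3.94737 + 7.79086 + 10.25113 + 10.11625 + 7.98651 = 41.09211
Tail: a^6/(6!(1−ρ)) = 3783.08391/(720·0.3421) = 15.35867
P₀ = 1/(41.09211 + 15.35867) = 1/56.45079 = 0.017715

Final: 0.017715


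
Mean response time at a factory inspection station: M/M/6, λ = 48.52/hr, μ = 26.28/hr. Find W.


a = 1.8463; ρ = 0.3077; P₀ = 0.157681
Lq = P₀·a^c·ρ/(c!(1−ρ)²) = 0.005569
Wq = Lq/λ = 0.005569/48.52 = 0.0001148 hr
W = Wq + 1/μ = 0.0001148 + 0.03805 = 0.03817 hr

Final: 0.03817 hr


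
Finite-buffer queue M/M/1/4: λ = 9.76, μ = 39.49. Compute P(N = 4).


ρ = λ/μ = 9.76/39.49 = 0.2472
P_K = (1−ρ)ρ^K/(1−ρ^(K+1)) = (0.7528·0.003731)/(1 − 0.0009222)
= 0.002809/0.999078 = 0.002812

Final: 0.002812


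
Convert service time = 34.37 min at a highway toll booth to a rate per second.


μ = 1/(service time) in consistent units.
1 second = 0.0166667 min, so μ = 0.0166667/34.37 = 0.0004849 per second

Final: 0.0004849 /sec


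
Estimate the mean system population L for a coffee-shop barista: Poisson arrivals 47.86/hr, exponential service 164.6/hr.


ρ = λ/μ = 47.86/164.6 = 0.2908
L = ρ/(1−ρ) = 0.2908/(1 − 0.2908) = 0.2908/0.7092 = 0.4100

Final: 0.4100


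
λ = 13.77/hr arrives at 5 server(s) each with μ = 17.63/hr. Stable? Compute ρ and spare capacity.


Total capacity cμ = 5·17.63 = 88.15/hr
ρ = λ/(cμ) = 13.77/88.15 = 0.1562
Stable ⇔ ρ < 1: YES
Spare capacity = cμ − λ = 88.15 − 13.77 = 74.38/hr

Final: ρ = 0.1562; stable; margin = 74.38/hr


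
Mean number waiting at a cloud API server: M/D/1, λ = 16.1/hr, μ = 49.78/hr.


ρ = 16.1/49.78 = 0.3234
M/D/1: Lq = ρ²/(2(1−ρ)) = 0.1046/(2·0.6766) = 0.07730

Final: 0.07730


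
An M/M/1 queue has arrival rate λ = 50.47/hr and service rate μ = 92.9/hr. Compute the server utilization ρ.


ρ = λ/μ = 50.47/92.9 = 0.5433

Final: 0.5433


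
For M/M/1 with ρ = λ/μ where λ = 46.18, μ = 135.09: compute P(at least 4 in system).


ρ = 46.18/135.09 = 0.3418
P(N ≥ n) = ρ^n = 0.3418^4 = 0.013656

Final: 0.013656


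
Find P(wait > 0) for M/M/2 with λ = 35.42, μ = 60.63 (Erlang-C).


a = λ/μ = 0.5842; ρ = a/2 = 0.2921
P₀ = 0.547868 (from M/M/c formula)
C(c,a) = [a^c/(c!(1−ρ))]·P₀ = [0.34129/(2·0.7079)]·0.547868
= 0.24106·0.547868 = 0.132068

Final: 0.132068


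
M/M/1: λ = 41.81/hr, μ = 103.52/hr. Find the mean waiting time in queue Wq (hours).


ρ = 41.81/103.52 = 0.4039
Wq = ρ/(μ−λ) = 0.4039/(103.52 − 41.81) = 0.4039/61.71 = 0.006545 hr

Final: 0.006545 hr


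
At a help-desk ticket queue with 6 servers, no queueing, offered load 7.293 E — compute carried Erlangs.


B(6,7.293) = 0.349279 (Erlang-B)
Carried load = a(1 − B) = 7.293·(1 − 0.349279) = 7.293·0.650721 = 4.7457 E

Final: 4.7457 Erlangs


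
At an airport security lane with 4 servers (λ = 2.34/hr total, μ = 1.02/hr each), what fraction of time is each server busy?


ρ = λ/(cμ) = 2.34/(4·1.02) = 2.34/4.08 = 0.5735

Final: 0.5735


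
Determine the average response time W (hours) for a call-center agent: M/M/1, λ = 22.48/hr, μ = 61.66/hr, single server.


W = 1/(μ−λ) = 1/(61.66 − 22.48) = 1/39.18 = 0.02552 hr

Final: 0.02552 hr


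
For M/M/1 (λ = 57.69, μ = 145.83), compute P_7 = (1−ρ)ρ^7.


ρ = 57.69/145.83 = 0.3956
P_n = (1−ρ)·ρ^n = (1 − 0.3956)·0.3956^7 = 0.6044·0.001516 = 0.0009164

Final: 0.0009164


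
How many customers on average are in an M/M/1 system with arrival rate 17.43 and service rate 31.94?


ρ = λ/μ = 17.43/31.94 = 0.5457
L = ρ/(1−ρ) = 0.5457/(1 − 0.5457) = 0.5457/0.4543 = 1.2012

Final: 1.2012


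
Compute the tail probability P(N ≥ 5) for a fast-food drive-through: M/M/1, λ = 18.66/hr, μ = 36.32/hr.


ρ = 18.66/36.32 = 0.5138
P(N ≥ n) = ρ^n = 0.5138^5 = 0.035796

Final: 0.035796


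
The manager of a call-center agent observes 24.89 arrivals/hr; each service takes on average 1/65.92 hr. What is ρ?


ρ = λ/μ = 24.89/65.92 = 0.3776

Final: 0.3776


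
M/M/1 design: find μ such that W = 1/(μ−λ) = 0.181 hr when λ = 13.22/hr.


W = 1/(μ−λ) ⇒ μ − λ = 1/W = 1/0.181 = 5.5249
μ = λ + 1/W = 13.22 + 5.5249 = 18.7449 per hr

Final: 18.7449 /hr


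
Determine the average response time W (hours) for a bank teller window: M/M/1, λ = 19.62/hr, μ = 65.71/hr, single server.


W = 1/(μ−λ) = 1/(65.71 − 19.62) = 1/46.09 = 0.02170 hr

Final: 0.02170 hr


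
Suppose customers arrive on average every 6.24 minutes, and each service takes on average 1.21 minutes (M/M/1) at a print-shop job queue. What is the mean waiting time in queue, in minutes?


λ = 60/6.24 = 9.6154 /hr
μ = 60/1.21 = 49.5868 /hr
ρ = λ/μ = 9.6154/49.5868 = 0.1939
Wq = ρ/(μ−λ) = 0.1939/(49.5868−9.6154) = 0.004851 hr
In minutes: 0.004851·60 = 0.2911 min

Final: 0.2911 min


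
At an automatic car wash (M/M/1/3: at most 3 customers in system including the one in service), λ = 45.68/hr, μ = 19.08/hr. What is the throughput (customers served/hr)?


ρ = 2.3941; P_K = (1−ρ)ρ^3/(1−ρ^4) = 0.600592
λ_eff = λ(1 − P_K) = 45.68·(1 − 0.600592) = 45.68·0.399408 = 18.2449 /hr

Final: 18.2449 /hr


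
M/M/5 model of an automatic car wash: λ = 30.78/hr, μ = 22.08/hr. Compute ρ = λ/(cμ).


ρ = λ/(cμ) = 30.78/(5·22.08) = 30.78/110.40 = 0.2788

Final: 0.2788


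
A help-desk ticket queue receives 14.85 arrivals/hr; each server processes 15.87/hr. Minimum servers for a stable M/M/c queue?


Stability requires cμ > λ ⇔ c > λ/μ.
λ/μ = 14.85/15.87 = 0.9357
Minimum integer c = ⌊0.9357⌋ + 1 = 1
Check: 1·15.87 = 15.87 > 14.85, while 0·15.87 = 0.00 ≤ 14.85

Final: 1 servers


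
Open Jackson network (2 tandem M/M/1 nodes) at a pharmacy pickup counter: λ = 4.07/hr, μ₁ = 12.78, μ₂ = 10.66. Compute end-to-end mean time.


Each node sees arrival rate λ = 4.07/hr (tandem ⇒ throughput preserved).
W₁ = 1/(μ₁−λ) = 1/(12.78−4.07) = 0.11481 hr
W₂ = 1/(μ₂−λ) = 1/(10.66−4.07) = 0.15175 hr
W_total = W₁ + W₂ = 0.11481 + 0.15175 = 0.26656 hr

Final: 0.26656 hr


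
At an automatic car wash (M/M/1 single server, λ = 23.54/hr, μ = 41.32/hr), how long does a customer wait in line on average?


ρ = 23.54/41.32 = 0.5697
Wq = ρ/(μ−λ) = 0.5697/(41.32 − 23.54) = 0.5697/17.78 = 0.03204 hr

Final: 0.03204 hr


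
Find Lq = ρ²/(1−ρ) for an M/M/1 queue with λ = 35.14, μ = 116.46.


ρ = 35.14/116.46 = 0.3017
Lq = ρ²/(1−ρ) = 0.09104/0.6983 = 0.1304

Final: 0.1304


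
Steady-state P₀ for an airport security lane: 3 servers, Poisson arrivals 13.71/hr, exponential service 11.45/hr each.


a = λ/μ = 13.71/11.45 = 1.1974; ρ = a/c = 0.3991
Σ_{k=0}^{2} a^k/k! (terms k=0..2) = 1.00000 + 1.19738 + 0.71686 = 2.91424
Tail: a^3/(3!(1−ρ)) = 1.71671/(6·0.6009) = 0.47617
P₀ = 1/(2.91424 + 0.47617) = 1/3.39041 = 0.294950

Final: 0.294950


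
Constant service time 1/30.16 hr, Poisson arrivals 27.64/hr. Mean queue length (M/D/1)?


ρ = 27.64/30.16 = 0.9164
M/D/1: Lq = ρ²/(2(1−ρ)) = 0.8399/(2·0.08355) = 5.02590

Final: 5.02590


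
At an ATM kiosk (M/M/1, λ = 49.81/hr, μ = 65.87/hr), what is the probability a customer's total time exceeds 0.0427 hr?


W ~ Exponential(μ−λ) for M/M/1.
μ − λ = 65.87 − 49.81 = 16.0600
P(W > t) = e^{−(μ−λ)t} = e^{−0.6858} = 0.503706

Final: 0.503706


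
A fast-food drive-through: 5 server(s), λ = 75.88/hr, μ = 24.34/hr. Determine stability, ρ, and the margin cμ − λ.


Total capacity cμ = 5·24.34 = 121.70/hr
ρ = λ/(cμ) = 75.88/121.70 = 0.6235
Stable ⇔ ρ < 1: YES
Spare capacity = cμ − λ = 121.70 − 75.88 = 45.82/hr

Final: ρ = 0.6235; stable; margin = 45.82/hr


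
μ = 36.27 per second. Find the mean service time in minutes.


Mean service time = 1/μ = 1/36.27 second = 0.02757 second
In minutes: 0.02757 × 0.0166667 = 0.0004595 min

Final: 0.0004595 min


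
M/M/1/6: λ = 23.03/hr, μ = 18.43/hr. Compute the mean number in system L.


ρ = 23.03/18.43 = 1.2496
L = ρ[1 − (K+1)ρ^K + Kρ^(K+1)] / [(1−ρ)(1−ρ^(K+1))]
Numerator: 1.2496·(1 − 7·3.807252 + 6·4.757516) = 3.616735
Denominator: (-0.2496)·(-3.757516) = 0.937850
L = 3.616735/0.937850 = 3.8564

Final: 3.8564


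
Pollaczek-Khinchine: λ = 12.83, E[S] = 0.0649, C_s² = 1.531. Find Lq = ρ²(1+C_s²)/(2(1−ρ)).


ρ = λ·E[S] = 12.83·0.0649 = 0.8327
Lq = ρ²(1+C_s²)/(2(1−ρ)) = 0.6933·(1+1.531)/(2·0.1673)
= 0.6933·2.5310/0.3347 = 5.24352

Final: 5.24352


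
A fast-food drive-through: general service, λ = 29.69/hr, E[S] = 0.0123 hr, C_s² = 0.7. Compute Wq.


ρ = λ·E[S] = 29.69·0.0123 = 0.3652
E[S²] = E[S]²(1+C_s²) = 0.0123²·(1+0.7) = 0.0002572
Wq = λ·E[S²]/(2(1−ρ)) = 29.69·0.0002572/(2·0.6348) = 0.006014 hr

Final: 0.006014 hr


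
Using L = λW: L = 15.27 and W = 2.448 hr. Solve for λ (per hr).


λ = L/W = 15.27/2.448 = 6.2377 /hr

Final: 6.2377 /hr


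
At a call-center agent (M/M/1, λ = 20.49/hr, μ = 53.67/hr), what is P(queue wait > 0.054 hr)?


ρ = 20.49/53.67 = 0.3818
P(Wq > t) = ρ·e^{−(μ−λ)t} = 0.3818·e^{−1.7917}
= 0.3818·0.166673 = 0.063632

Final: 0.063632


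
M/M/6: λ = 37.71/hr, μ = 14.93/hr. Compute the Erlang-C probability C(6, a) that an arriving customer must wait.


a = λ/μ = 2.5258; ρ = a/6 = 0.4210
P₀ = 0.079514 (from M/M/c formula)
C(c,a) = [a^c/(c!(1−ρ))]·P₀ = [259.64523/(720·0.5790)]·0.079514
= 0.62279·0.079514 = 0.049521

Final: 0.049521


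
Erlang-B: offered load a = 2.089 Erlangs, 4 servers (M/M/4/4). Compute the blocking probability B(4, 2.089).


B(c,a) = (a^c/c!) / Σ_{k=0}^{c} a^k/k!
a^4/4! = 0.793492
Σ terms (k=0..4): 1.00000 + 2.08900 + 2.18196 + 1.51937 + 0.79349 = 7.583824
B = 0.793492/7.583824 = 0.104630

Final: 0.104630


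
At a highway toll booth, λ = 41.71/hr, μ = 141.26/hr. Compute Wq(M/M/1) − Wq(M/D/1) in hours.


ρ = 41.71/141.26 = 0.2953
Wq(M/M/1) = ρ/(μ−λ) = 0.2953/99.55 = 0.002966 hr
Wq(M/D/1) = ρ/(2(μ−λ)) = 0.001483 hr
Savings = 0.002966 − 0.001483 = 0.001483 hr

Final: 0.001483 hr


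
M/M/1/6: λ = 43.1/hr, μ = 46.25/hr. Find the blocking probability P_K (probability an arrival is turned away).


ρ = λ/μ = 43.1/46.25 = 0.9319
P_K = (1−ρ)ρ^K/(1−ρ^(K+1)) = (0.06811·0.654927)/(1 − 0.610322)
= 0.044606/0.389678 = 0.114468

Final: 0.114468


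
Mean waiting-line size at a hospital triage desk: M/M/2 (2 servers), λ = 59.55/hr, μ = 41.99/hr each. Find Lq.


a = λ/μ = 1.4182; ρ = a/2 = 0.7091
P₀ = 0.170208
Lq = P₀·a^c·ρ / (c!·(1−ρ)²) = 0.170208·2.01128·0.7091/(2·0.08462)
= 1.43428

Final: 1.43428


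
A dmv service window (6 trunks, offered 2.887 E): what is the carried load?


B(6,2.887) = 0.046125 (Erlang-B)
Carried load = a(1 − B) = 2.887·(1 − 0.046125) = 2.887·0.953875 = 2.7538 E

Final: 2.7538 Erlangs


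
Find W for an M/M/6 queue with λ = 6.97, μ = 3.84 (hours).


a = 1.8151; ρ = 0.3025; P₀ = 0.162688
Lq = P₀·a^c·ρ/(c!(1−ρ)²) = 0.005025
Wq = Lq/λ = 0.005025/6.97 = 0.0007209 hr
W = Wq + 1/μ = 0.0007209 + 0.26042 = 0.26114 hr

Final: 0.26114 hr


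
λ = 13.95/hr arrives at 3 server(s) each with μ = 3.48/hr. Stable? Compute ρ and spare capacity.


Total capacity cμ = 3·3.48 = 10.44/hr
ρ = λ/(cμ) = 13.95/10.44 = 1.3362
Stable ⇔ ρ < 1: NO
Spare capacity = cμ − λ = 10.44 − 13.95 = -3.51/hr

Final: ρ = 1.3362; unstable; margin = -3.51/hr


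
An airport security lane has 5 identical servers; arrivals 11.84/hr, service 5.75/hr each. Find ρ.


ρ = λ/(cμ) = 11.84/(5·5.75) = 11.84/28.75 = 0.4118

Final: 0.4118


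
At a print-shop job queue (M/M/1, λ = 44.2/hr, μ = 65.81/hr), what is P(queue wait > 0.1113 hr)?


ρ = 44.2/65.81 = 0.6716
P(Wq > t) = ρ·e^{−(μ−λ)t} = 0.6716·e^{−2.4052}
= 0.6716·0.090248 = 0.060613

Final: 0.060613


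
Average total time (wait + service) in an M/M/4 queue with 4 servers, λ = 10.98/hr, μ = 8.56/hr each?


a = 1.2827; ρ = 0.3207; P₀ = 0.276001
Lq = P₀·a^c·ρ/(c!(1−ρ)²) = 0.02163
Wq = Lq/λ = 0.02163/10.98 = 0.001970 hr
W = Wq + 1/μ = 0.001970 + 0.11682 = 0.11879 hr

Final: 0.11879 hr


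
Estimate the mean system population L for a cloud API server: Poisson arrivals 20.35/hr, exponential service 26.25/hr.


ρ = λ/μ = 20.35/26.25 = 0.7752
L = ρ/(1−ρ) = 0.7752/(1 − 0.7752) = 0.7752/0.2248 = 3.4492

Final: 3.4492


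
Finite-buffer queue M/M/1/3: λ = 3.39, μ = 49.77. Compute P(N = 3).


ρ = λ/μ = 3.39/49.77 = 0.06811
P_K = (1−ρ)ρ^K/(1−ρ^(K+1)) = (0.9319·0.0003160)/(1 − 0.00002152)
= 0.0002945/0.999978 = 0.0002945

Final: 0.0002945


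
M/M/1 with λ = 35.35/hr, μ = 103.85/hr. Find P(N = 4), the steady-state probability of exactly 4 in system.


ρ = 35.35/103.85 = 0.3404
P_n = (1−ρ)·ρ^n = (1 − 0.3404)·0.3404^4 = 0.6596·0.013426 = 0.008856

Final: 0.008856


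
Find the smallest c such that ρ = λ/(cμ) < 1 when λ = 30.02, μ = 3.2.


Stability requires cμ > λ ⇔ c > λ/μ.
λ/μ = 30.02/3.2 = 9.3812
Minimum integer c = ⌊9.3812⌋ + 1 = 10
Check: 10·3.2 = 32.00 > 30.02, while 9·3.2 = 28.80 ≤ 30.02

Final: 10 servers


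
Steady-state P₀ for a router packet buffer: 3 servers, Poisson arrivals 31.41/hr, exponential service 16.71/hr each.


a = λ/μ = 31.41/16.71 = 1.8797; ρ = a/c = 0.6266
Σ_{k=0}^{2} a^k/k! (terms k=0..2) = 1.00000 + 1.87971 + 1.76666 = 4.64637
Tail: a^3/(3!(1−ρ)) = 6.64163/(6·0.3734) = 2.96425
P₀ = 1/(4.64637 + 2.96425) = 1/7.61062 = 0.131395

Final: 0.131395


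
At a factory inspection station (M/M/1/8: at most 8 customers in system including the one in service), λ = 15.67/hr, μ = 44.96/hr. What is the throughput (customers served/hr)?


ρ = 0.3485; P_K = (1−ρ)ρ^8/(1−ρ^9) = 0.0001419
λ_eff = λ(1 − P_K) = 15.67·(1 − 0.0001419) = 15.67·0.999858 = 15.6678 /hr

Final: 15.6678 /hr


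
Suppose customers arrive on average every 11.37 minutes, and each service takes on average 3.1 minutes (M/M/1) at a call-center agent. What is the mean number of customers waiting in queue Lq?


λ = 60/11.37 = 5.2770 /hr
μ = 60/3.1 = 19.3548 /hr
ρ = λ/μ = 5.2770/19.3548 = 0.2726
Lq = ρ²/(1−ρ) = 0.07434/0.7274 = 0.1022

Final: 0.1022


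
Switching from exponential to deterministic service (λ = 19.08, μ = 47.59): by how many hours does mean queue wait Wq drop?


ρ = 19.08/47.59 = 0.4009
Wq(M/M/1) = ρ/(μ−λ) = 0.4009/28.51 = 0.01406 hr
Wq(M/D/1) = ρ/(2(μ−λ)) = 0.007031 hr
Savings = 0.01406 − 0.007031 = 0.007031 hr

Final: 0.007031 hr


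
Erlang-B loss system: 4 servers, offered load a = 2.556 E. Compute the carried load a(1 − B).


B(4,2.556) = 0.156219 (Erlang-B)
Carried load = a(1 − B) = 2.556·(1 − 0.156219) = 2.556·0.843781 = 2.1567 E

Final: 2.1567 Erlangs


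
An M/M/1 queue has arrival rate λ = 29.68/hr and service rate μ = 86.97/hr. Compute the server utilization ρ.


ρ = λ/μ = 29.68/86.97 = 0.3413

Final: 0.3413


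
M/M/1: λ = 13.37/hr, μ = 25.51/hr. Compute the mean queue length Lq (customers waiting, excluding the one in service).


ρ = 13.37/25.51 = 0.5241
Lq = ρ²/(1−ρ) = 0.2747/0.4759 = 0.5772

Final: 0.5772


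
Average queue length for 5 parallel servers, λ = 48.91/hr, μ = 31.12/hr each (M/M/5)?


a = λ/μ = 1.5717; ρ = a/5 = 0.3143
P₀ = 0.207275
Lq = P₀·a^c·ρ / (c!·(1−ρ)²) = 0.207275·9.58938·0.3143/(120·0.47014)
= 0.01107

Final: 0.01107


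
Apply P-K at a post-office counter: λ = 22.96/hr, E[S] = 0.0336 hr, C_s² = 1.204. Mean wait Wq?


ρ = λ·E[S] = 22.96·0.0336 = 0.7715
E[S²] = E[S]²(1+C_s²) = 0.0336²·(1+1.204) = 0.002488
Wq = λ·E[S²]/(2(1−ρ)) = 22.96·0.002488/(2·0.2285) = 0.12499 hr

Final: 0.12499 hr


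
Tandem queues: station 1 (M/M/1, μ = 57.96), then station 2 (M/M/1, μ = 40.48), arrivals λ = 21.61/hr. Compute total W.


Each node sees arrival rate λ = 21.61/hr (tandem ⇒ throughput preserved).
W₁ = 1/(μ₁−λ) = 1/(57.96−21.61) = 0.02751 hr
W₂ = 1/(μ₂−λ) = 1/(40.48−21.61) = 0.05299 hr
W_total = W₁ + W₂ = 0.02751 + 0.05299 = 0.08050 hr

Final: 0.08050 hr


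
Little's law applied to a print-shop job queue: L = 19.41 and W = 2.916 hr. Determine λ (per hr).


λ = L/W = 19.41/2.916 = 6.6564 /hr

Final: 6.6564 /hr


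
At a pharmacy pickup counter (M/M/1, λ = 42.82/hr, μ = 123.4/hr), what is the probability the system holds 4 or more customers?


ρ = 42.82/123.4 = 0.3470
P(N ≥ n) = ρ^n = 0.3470^4 = 0.014499

Final: 0.014499


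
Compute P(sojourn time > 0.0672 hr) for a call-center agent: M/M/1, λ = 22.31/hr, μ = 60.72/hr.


W ~ Exponential(μ−λ) for M/M/1.
μ − λ = 60.72 − 22.31 = 38.4100
P(W > t) = e^{−(μ−λ)t} = e^{−2.5812} = 0.075687

Final: 0.075687


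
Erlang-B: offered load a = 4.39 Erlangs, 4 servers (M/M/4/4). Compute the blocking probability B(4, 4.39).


B(c,a) = (a^c/c!) / Σ_{k=0}^{c} a^k/k!
a^4/4! = 15.475577
Σ terms (k=0..4): 1.00000 + 4.39000 + 9.63605 + 14.10075 + 15.47558 = 44.602380
B = 15.475577/44.602380 = 0.346968

Final: 0.346968


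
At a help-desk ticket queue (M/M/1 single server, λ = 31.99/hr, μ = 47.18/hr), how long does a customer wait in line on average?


ρ = 31.99/47.18 = 0.6780
Wq = ρ/(μ−λ) = 0.6780/(47.18 − 31.99) = 0.6780/15.19 = 0.04464 hr

Final: 0.04464 hr


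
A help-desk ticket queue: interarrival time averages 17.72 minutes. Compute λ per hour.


λ = 1/(interarrival time) in consistent units.
1 hour = 60 min, so λ = 60/17.72 = 3.3860 per hour

Final: 3.3860 /hr


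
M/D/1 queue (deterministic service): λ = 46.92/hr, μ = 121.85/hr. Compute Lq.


ρ = 46.92/121.85 = 0.3851
M/D/1: Lq = ρ²/(2(1−ρ)) = 0.1483/(2·0.6149) = 0.12056

Final: 0.12056


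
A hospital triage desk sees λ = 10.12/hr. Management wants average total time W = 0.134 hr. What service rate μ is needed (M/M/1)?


W = 1/(μ−λ) ⇒ μ − λ = 1/W = 1/0.134 = 7.4627
μ = λ + 1/W = 10.12 + 7.4627 = 17.5827 per hr

Final: 17.5827 /hr


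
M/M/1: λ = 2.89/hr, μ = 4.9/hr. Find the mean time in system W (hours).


W = 1/(μ−λ) = 1/(4.9 − 2.89) = 1/2.01 = 0.4975 hr

Final: 0.4975 hr


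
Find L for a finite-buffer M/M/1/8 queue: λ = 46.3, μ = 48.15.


ρ = 46.3/48.15 = 0.9616
L = ρ[1 − (K+1)ρ^K + Kρ^(K+1)] / [(1−ρ)(1−ρ^(K+1))]
Numerator: 0.9616·(1 − 9·0.730933 + 8·0.702849) = 0.042692
Denominator: (0.03842)·(0.297151) = 0.011417
L = 0.042692/0.011417 = 3.7394

Final: 3.7394


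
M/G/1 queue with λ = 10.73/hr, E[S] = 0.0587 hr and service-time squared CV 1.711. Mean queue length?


ρ = λ·E[S] = 10.73·0.0587 = 0.6299
Lq = ρ²(1+C_s²)/(2(1−ρ)) = 0.3967·(1+1.711)/(2·0.3701)
= 0.3967·2.7110/0.7403 = 1.45278

Final: 1.45278


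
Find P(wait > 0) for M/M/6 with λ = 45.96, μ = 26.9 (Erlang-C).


a = λ/μ = 1.7086; ρ = a/6 = 0.2848
P₀ = 0.181026 (from M/M/c formula)
C(c,a) = [a^c/(c!(1−ρ))]·P₀ = [24.87519/(720·0.7152)]·0.181026
= 0.04830·0.181026 = 0.008744

Final: 0.008744


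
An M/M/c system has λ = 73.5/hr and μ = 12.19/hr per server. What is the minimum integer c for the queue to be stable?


Stability requires cμ > λ ⇔ c > λ/μ.
λ/μ = 73.5/12.19 = 6.0295
Minimum integer c = ⌊6.0295⌋ + 1 = 7
Check: 7·12.19 = 85.33 > 73.5, while 6·12.19 = 73.14 ≤ 73.5

Final: 7 servers


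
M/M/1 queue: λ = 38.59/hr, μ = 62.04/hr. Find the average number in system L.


ρ = λ/μ = 38.59/62.04 = 0.6220
L = ρ/(1−ρ) = 0.6220/(1 − 0.6220) = 0.6220/0.3780 = 1.6456

Final: 1.6456


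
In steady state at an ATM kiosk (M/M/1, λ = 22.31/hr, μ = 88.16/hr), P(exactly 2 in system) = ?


ρ = 22.31/88.16 = 0.2531
P_n = (1−ρ)·ρ^n = (1 − 0.2531)·0.2531^2 = 0.7469·0.064041 = 0.047834

Final: 0.047834


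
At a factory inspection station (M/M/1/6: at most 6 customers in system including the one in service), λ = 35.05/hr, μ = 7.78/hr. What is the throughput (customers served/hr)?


ρ = 4.5051; P_K = (1−ρ)ρ^6/(1−ρ^7) = 0.778052
λ_eff = λ(1 − P_K) = 35.05·(1 − 0.778052) = 35.05·0.221948 = 7.7793 /hr

Final: 7.7793 /hr


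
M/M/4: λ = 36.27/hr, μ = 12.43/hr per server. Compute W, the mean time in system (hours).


a = 2.9179; ρ = 0.7295; P₀ = 0.042586
Lq = P₀·a^c·ρ/(c!(1−ρ)²) = 1.28231
Wq = Lq/λ = 1.28231/36.27 = 0.03535 hr
W = Wq + 1/μ = 0.03535 + 0.08045 = 0.11581 hr

Final: 0.11581 hr


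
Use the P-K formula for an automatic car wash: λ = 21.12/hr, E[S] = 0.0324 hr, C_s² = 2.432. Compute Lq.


ρ = λ·E[S] = 21.12·0.0324 = 0.6843
Lq = ρ²(1+C_s²)/(2(1−ρ)) = 0.4683·(1+2.432)/(2·0.3157)
= 0.4683·3.4320/0.6314 = 2.54510

Final: 2.54510


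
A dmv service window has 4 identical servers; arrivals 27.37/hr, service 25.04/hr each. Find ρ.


ρ = λ/(cμ) = 27.37/(4·25.04) = 27.37/100.16 = 0.2733

Final: 0.2733


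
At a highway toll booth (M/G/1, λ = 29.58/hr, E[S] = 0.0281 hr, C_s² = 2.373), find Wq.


ρ = λ·E[S] = 29.58·0.0281 = 0.8312
E[S²] = E[S]²(1+C_s²) = 0.0281²·(1+2.373) = 0.002663
Wq = λ·E[S²]/(2(1−ρ)) = 29.58·0.002663/(2·0.1688) = 0.23336 hr

Final: 0.23336 hr


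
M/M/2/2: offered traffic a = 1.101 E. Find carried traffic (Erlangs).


B(2,1.101) = 0.223893 (Erlang-B)
Carried load = a(1 − B) = 1.101·(1 − 0.223893) = 1.101·0.776107 = 0.8545 E

Final: 0.8545 Erlangs


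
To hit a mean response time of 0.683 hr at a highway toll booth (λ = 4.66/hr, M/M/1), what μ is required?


W = 1/(μ−λ) ⇒ μ − λ = 1/W = 1/0.683 = 1.4641
μ = λ + 1/W = 4.66 + 1.4641 = 6.1241 per hr

Final: 6.1241 /hr


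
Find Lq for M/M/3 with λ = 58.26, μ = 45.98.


a = λ/μ = 1.2671; ρ = a/3 = 0.4224
P₀ = 0.273467
Lq = P₀·a^c·ρ / (c!·(1−ρ)²) = 0.273467·2.03425·0.4224/(6·0.33367)
= 0.11736

Final: 0.11736


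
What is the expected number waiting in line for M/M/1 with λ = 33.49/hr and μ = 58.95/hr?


ρ = 33.49/58.95 = 0.5681
Lq = ρ²/(1−ρ) = 0.3227/0.4319 = 0.7473

Final: 0.7473


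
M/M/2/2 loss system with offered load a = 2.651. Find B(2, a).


B(c,a) = (a^c/c!) / Σ_{k=0}^{c} a^k/k!
a^2/2! = 3.513900
Σ terms (k=0..2): 1.00000 + 2.65100 + 3.51390 = 7.164900
B = 3.513900/7.164900 = 0.490433

Final: 0.490433


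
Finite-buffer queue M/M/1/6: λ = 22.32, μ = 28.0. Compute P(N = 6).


ρ = λ/μ = 22.32/28.0 = 0.7971
P_K = (1−ρ)ρ^K/(1−ρ^(K+1)) = (0.2029·0.256577)/(1 − 0.204528)
= 0.052048/0.795472 = 0.065431

Final: 0.065431


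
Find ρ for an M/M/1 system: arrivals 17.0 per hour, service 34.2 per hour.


ρ = λ/μ = 17.0/34.2 = 0.4971

Final: 0.4971


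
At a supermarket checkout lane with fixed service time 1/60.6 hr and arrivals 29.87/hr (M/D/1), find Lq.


ρ = 29.87/60.6 = 0.4929
M/D/1: Lq = ρ²/(2(1−ρ)) = 0.2430/(2·0.5071) = 0.23956

Final: 0.23956


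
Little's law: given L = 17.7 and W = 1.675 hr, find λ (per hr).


λ = L/W = 17.7/1.675 = 10.5672 /hr

Final: 10.5672 /hr


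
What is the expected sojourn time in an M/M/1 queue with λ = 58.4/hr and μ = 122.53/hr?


W = 1/(μ−λ) = 1/(122.53 − 58.4) = 1/64.13 = 0.01559 hr

Final: 0.01559 hr


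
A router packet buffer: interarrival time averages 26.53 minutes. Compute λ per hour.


λ = 1/(interarrival time) in consistent units.
1 hour = 60 min, so λ = 60/26.53 = 2.2616 per hour

Final: 2.2616 /hr


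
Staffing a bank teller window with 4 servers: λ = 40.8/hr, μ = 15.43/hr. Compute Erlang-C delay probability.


a = λ/μ = 2.6442; ρ = a/4 = 0.6610
P₀ = 0.061611 (from M/M/c formula)
C(c,a) = [a^c/(c!(1−ρ))]·P₀ = [48.88515/(24·0.3390)]·0.061611
= 6.00938·0.061611 = 0.370247

Final: 0.370247


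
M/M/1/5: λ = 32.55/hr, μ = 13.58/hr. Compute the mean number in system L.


ρ = 32.55/13.58 = 2.3969
L = ρ[1 − (K+1)ρ^K + Kρ^(K+1)] / [(1−ρ)(1−ρ^(K+1))]
Numerator: 2.3969·(1 − 6·79.114505 + 5·189.630128) = 1137.245249
Denominator: (-1.3969)·(-188.630128) = 263.498787
L = 1137.245249/263.498787 = 4.3159

Final: 4.3159


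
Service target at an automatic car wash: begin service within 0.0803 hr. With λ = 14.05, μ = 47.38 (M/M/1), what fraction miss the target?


ρ = 14.05/47.38 = 0.2965
P(Wq > t) = ρ·e^{−(μ−λ)t} = 0.2965·e^{−2.6764}
= 0.2965·0.068810 = 0.020405

Final: 0.020405


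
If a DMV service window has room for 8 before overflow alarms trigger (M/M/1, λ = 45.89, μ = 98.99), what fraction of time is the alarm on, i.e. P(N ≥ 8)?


ρ = 45.89/98.99 = 0.4636
P(N ≥ n) = ρ^n = 0.4636^8 = 0.002133

Final: 0.002133


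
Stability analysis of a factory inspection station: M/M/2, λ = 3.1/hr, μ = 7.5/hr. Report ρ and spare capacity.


Total capacity cμ = 2·7.5 = 15.00/hr
ρ = λ/(cμ) = 3.1/15.00 = 0.2067
Stable ⇔ ρ < 1: YES
Spare capacity = cμ − λ = 15.00 − 3.1 = 11.90/hr

Final: ρ = 0.2067; stable; margin = 11.90/hr


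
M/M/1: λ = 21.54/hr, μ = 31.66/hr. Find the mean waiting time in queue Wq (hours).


ρ = 21.54/31.66 = 0.6804
Wq = ρ/(μ−λ) = 0.6804/(31.66 − 21.54) = 0.6804/10.12 = 0.06723 hr

Final: 0.06723 hr


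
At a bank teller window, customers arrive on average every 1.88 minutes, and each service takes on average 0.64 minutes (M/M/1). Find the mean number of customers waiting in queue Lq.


λ = 60/1.88 = 31.9149 /hr
μ = 60/0.64 = 93.7500 /hr
ρ = λ/μ = 31.9149/93.7500 = 0.3404
Lq = ρ²/(1−ρ) = 0.1159/0.6596 = 0.1757

Final: 0.1757


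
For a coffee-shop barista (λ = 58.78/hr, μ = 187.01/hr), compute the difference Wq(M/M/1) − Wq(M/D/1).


ρ = 58.78/187.01 = 0.3143
Wq(M/M/1) = ρ/(μ−λ) = 0.3143/128.23 = 0.002451 hr
Wq(M/D/1) = ρ/(2(μ−λ)) = 0.001226 hr
Savings = 0.002451 − 0.001226 = 0.001226 hr

Final: 0.001226 hr


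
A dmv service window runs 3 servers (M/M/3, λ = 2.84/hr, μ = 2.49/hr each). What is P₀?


a = λ/μ = 2.84/2.49 = 1.1406; ρ = a/c = 0.3802
Σ_{k=0}^{2} a^k/k! (terms k=0..2) = 1.00000 + 1.14056 + 0.65044 = 2.79100
Tail: a^3/(3!(1−ρ)) = 1.48374/(6·0.6198) = 0.39897
P₀ = 1/(2.79100 + 0.39897) = 1/3.18998 = 0.313482

Final: 0.313482


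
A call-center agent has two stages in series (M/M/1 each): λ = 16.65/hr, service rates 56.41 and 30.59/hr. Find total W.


Each node sees arrival rate λ = 16.65/hr (tandem ⇒ throughput preserved).
W₁ = 1/(μ₁−λ) = 1/(56.41−16.65) = 0.02515 hr
W₂ = 1/(μ₂−λ) = 1/(30.59−16.65) = 0.07174 hr
W_total = W₁ + W₂ = 0.02515 + 0.07174 = 0.09689 hr

Final: 0.09689 hr


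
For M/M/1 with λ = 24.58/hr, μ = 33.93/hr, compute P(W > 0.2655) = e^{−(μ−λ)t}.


W ~ Exponential(μ−λ) for M/M/1.
μ − λ = 33.93 − 24.58 = 9.3500
P(W > t) = e^{−(μ−λ)t} = e^{−2.4824} = 0.083540

Final: 0.083540


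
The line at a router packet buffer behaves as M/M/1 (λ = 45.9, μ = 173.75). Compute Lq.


ρ = 45.9/173.75 = 0.2642
Lq = ρ²/(1−ρ) = 0.06979/0.7358 = 0.09484

Final: 0.09484


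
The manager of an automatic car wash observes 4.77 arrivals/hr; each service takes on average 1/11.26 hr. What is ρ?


ρ = λ/μ = 4.77/11.26 = 0.4236

Final: 0.4236


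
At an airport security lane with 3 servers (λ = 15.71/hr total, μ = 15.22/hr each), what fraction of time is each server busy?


ρ = λ/(cμ) = 15.71/(3·15.22) = 15.71/45.66 = 0.3441

Final: 0.3441


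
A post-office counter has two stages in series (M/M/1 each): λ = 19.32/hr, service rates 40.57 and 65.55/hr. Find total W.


Each node sees arrival rate λ = 19.32/hr (tandem ⇒ throughput preserved).
W₁ = 1/(μ₁−λ) = 1/(40.57−19.32) = 0.04706 hr
W₂ = 1/(μ₂−λ) = 1/(65.55−19.32) = 0.02163 hr
W_total = W₁ + W₂ = 0.04706 + 0.02163 = 0.06869 hr

Final: 0.06869 hr


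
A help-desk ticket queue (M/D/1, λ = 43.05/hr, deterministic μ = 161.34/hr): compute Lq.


ρ = 43.05/161.34 = 0.2668
M/D/1: Lq = ρ²/(2(1−ρ)) = 0.07120/(2·0.7332) = 0.04855

Final: 0.04855


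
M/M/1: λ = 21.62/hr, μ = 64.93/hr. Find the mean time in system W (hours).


W = 1/(μ−λ) = 1/(64.93 − 21.62) = 1/43.31 = 0.02309 hr

Final: 0.02309 hr


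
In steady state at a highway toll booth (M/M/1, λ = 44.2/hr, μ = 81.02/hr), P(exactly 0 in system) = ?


ρ = 44.2/81.02 = 0.5455
P_n = (1−ρ)·ρ^n = (1 − 0.5455)·0.5455^0 = 0.4545·1.000000 = 0.454456

Final: 0.454456


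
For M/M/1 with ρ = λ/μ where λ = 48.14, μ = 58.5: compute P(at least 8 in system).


ρ = 48.14/58.5 = 0.8229
P(N ≥ n) = ρ^n = 0.8229^8 = 0.210282

Final: 0.210282


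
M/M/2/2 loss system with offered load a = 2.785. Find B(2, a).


B(c,a) = (a^c/c!) / Σ_{k=0}^{c} a^k/k!
a^2/2! = 3.878113
Σ terms (k=0..2): 1.00000 + 2.78500 + 3.87811 = 7.663113
B = 3.878113/7.663113 = 0.506075

Final: 0.506075


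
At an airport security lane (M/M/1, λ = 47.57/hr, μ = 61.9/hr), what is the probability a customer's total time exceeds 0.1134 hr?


W ~ Exponential(μ−λ) for M/M/1.
μ − λ = 61.9 − 47.57 = 14.3300
P(W > t) = e^{−(μ−λ)t} = e^{−1.6250} = 0.196907

Final: 0.196907


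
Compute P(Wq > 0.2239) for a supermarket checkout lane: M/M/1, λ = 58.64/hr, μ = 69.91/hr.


ρ = 58.64/69.91 = 0.8388
P(Wq > t) = ρ·e^{−(μ−λ)t} = 0.8388·e^{−2.5234}
= 0.8388·0.080190 = 0.067263

Final: 0.067263


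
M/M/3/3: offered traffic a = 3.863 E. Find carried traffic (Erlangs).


B(3,3.863) = 0.438068 (Erlang-B)
Carried load = a(1 − B) = 3.863·(1 − 0.438068) = 3.863·0.561932 = 2.1707 E

Final: 2.1707 Erlangs


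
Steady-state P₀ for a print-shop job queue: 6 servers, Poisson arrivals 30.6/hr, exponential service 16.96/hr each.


a = λ/μ = 30.6/16.96 = 1.8042; ρ = a/c = 0.3007
Σ_{k=0}^{5} a^k/k! (terms k=0..5) = 1.00000 + 1.80425 + 1.62765 + 0.97889 + 0.44154 + 0.15933 = 6.01166
Tail: a^6/(6!(1−ρ)) = 34.49638/(720·0.6993) = 0.06851
P₀ = 1/(6.01166 + 0.06851) = 1/6.08017 = 0.164469

Final: 0.164469


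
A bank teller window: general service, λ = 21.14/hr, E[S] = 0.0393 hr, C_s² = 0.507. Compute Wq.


ρ = λ·E[S] = 21.14·0.0393 = 0.8308
E[S²] = E[S]²(1+C_s²) = 0.0393²·(1+0.507) = 0.002328
Wq = λ·E[S²]/(2(1−ρ)) = 21.14·0.002328/(2·0.1692) = 0.14540 hr

Final: 0.14540 hr


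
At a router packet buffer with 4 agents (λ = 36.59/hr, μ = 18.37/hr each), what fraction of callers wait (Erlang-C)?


a = λ/μ = 1.9918; ρ = a/4 = 0.4980
P₀ = 0.131597 (from M/M/c formula)
C(c,a) = [a^c/(c!(1−ρ))]·P₀ = [15.74030/(24·0.5020)]·0.131597
= 1.30636·0.131597 = 0.171913

Final: 0.171913


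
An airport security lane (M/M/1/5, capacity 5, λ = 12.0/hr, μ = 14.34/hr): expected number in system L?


ρ = 12.0/14.34 = 0.8368
L = ρ[1 − (K+1)ρ^K + Kρ^(K+1)] / [(1−ρ)(1−ρ^(K+1))]
Numerator: 0.8368·(1 − 6·0.410356 + 5·0.343394) = 0.213251
Denominator: (0.1632)·(0.656606) = 0.107145
L = 0.213251/0.107145 = 1.9903

Final: 1.9903


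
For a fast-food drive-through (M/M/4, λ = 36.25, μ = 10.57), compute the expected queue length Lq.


a = λ/μ = 3.4295; ρ = a/4 = 0.8574
P₀ = 0.017407
Lq = P₀·a^c·ρ / (c!·(1−ρ)²) = 0.017407·138.33501·0.8574/(24·0.02034)
= 4.22918

Final: 4.22918


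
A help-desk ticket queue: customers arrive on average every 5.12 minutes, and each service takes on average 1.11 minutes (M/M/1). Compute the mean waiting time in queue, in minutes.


λ = 60/5.12 = 11.7188 /hr
μ = 60/1.11 = 54.0541 /hr
ρ = λ/μ = 11.7188/54.0541 = 0.2168
Wq = ρ/(μ−λ) = 0.2168/(54.0541−11.7188) = 0.005121 hr
In minutes: 0.005121·60 = 0.3073 min

Final: 0.3073 min


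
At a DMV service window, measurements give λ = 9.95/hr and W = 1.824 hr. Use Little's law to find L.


L = λW = 9.95·1.824 = 18.1488

Final: 18.1488


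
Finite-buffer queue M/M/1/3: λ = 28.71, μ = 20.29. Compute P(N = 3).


ρ = λ/μ = 28.71/20.29 = 1.4150
P_K = (1−ρ)ρ^K/(1−ρ^(K+1)) = (-0.4150·2.833045)/(1 − 4.008709)
= -1.175665/-3.008709 = 0.390754

Final: 0.390754


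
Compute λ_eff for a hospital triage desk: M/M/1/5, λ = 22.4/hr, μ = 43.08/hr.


ρ = 0.5200; P_K = (1−ρ)ρ^5/(1−ρ^6) = 0.018613
λ_eff = λ(1 − P_K) = 22.4·(1 − 0.018613) = 22.4·0.981387 = 21.9831 /hr

Final: 21.9831 /hr


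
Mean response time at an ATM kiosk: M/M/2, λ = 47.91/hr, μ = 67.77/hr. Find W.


a = 0.7069; ρ = 0.3535; P₀ = 0.477678
Lq = P₀·a^c·ρ/(c!(1−ρ)²) = 0.10094
Wq = Lq/λ = 0.10094/47.91 = 0.002107 hr
W = Wq + 1/μ = 0.002107 + 0.01476 = 0.01686 hr

Final: 0.01686 hr


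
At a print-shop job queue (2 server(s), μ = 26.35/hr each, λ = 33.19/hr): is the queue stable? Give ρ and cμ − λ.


Total capacity cμ = 2·26.35 = 52.70/hr
ρ = λ/(cμ) = 33.19/52.70 = 0.6298
Stable ⇔ ρ < 1: YES
Spare capacity = cμ − λ = 52.70 − 33.19 = 19.51/hr

Final: ρ = 0.6298; stable; margin = 19.51/hr


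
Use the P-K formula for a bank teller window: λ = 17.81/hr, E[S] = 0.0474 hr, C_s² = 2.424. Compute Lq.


ρ = λ·E[S] = 17.81·0.0474 = 0.8442
Lq = ρ²(1+C_s²)/(2(1−ρ)) = 0.7127·(1+2.424)/(2·0.1558)
= 0.7127·3.4240/0.3116 = 7.83076

Final: 7.83076


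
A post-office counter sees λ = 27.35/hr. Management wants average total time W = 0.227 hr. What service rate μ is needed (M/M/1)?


W = 1/(μ−λ) ⇒ μ − λ = 1/W = 1/0.227 = 4.4053
μ = λ + 1/W = 27.35 + 4.4053 = 31.7553 per hr

Final: 31.7553 /hr


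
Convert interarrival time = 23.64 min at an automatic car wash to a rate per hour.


λ = 1/(interarrival time) in consistent units.
1 hour = 60 min, so λ = 60/23.64 = 2.5381 per hour

Final: 2.5381 /hr


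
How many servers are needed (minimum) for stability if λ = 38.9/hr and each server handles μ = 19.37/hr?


Stability requires cμ > λ ⇔ c > λ/μ.
λ/μ = 38.9/19.37 = 2.0083
Minimum integer c = ⌊2.0083⌋ + 1 = 3
Check: 3·19.37 = 58.11 > 38.9, while 2·19.37 = 38.74 ≤ 38.9

Final: 3 servers


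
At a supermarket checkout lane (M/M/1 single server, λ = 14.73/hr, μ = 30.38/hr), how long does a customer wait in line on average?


ρ = 14.73/30.38 = 0.4849
Wq = ρ/(μ−λ) = 0.4849/(30.38 − 14.73) = 0.4849/15.65 = 0.03098 hr

Final: 0.03098 hr


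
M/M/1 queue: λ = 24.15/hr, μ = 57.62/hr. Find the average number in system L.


ρ = λ/μ = 24.15/57.62 = 0.4191
L = ρ/(1−ρ) = 0.4191/(1 − 0.4191) = 0.4191/0.5809 = 0.7215

Final: 0.7215


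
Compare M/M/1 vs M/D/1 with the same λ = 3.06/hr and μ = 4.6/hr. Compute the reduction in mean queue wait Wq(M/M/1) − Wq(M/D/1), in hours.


ρ = 3.06/4.6 = 0.6652
Wq(M/M/1) = ρ/(μ−λ) = 0.6652/1.54 = 0.43196 hr
Wq(M/D/1) = ρ/(2(μ−λ)) = 0.21598 hr
Savings = 0.43196 − 0.21598 = 0.21598 hr

Final: 0.21598 hr


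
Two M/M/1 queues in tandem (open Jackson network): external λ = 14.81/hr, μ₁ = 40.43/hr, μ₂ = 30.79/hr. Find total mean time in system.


Each node sees arrival rate λ = 14.81/hr (tandem ⇒ throughput preserved).
W₁ = 1/(μ₁−λ) = 1/(40.43−14.81) = 0.03903 hr
W₂ = 1/(μ₂−λ) = 1/(30.79−14.81) = 0.06258 hr
W_total = W₁ + W₂ = 0.03903 + 0.06258 = 0.10161 hr

Final: 0.10161 hr


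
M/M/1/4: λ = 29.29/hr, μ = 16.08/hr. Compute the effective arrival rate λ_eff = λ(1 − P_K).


ρ = 1.8215; P_K = (1−ρ)ρ^4/(1−ρ^5) = 0.474679
λ_eff = λ(1 − P_K) = 29.29·(1 − 0.474679) = 29.29·0.525321 = 15.3866 /hr

Final: 15.3866 /hr


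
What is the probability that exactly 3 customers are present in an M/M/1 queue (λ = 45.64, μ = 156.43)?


ρ = 45.64/156.43 = 0.2918
P_n = (1−ρ)·ρ^n = (1 − 0.2918)·0.2918^3 = 0.7082·0.024836 = 0.017590

Final: 0.017590


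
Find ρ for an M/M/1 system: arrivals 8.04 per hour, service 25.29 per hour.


ρ = λ/μ = 8.04/25.29 = 0.3179

Final: 0.3179


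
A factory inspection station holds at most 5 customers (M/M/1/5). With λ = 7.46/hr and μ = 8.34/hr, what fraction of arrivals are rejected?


ρ = λ/μ = 7.46/8.34 = 0.8945
P_K = (1−ρ)ρ^K/(1−ρ^(K+1)) = (0.1055·0.572617)/(1 − 0.512197)
= 0.060420/0.487803 = 0.123861

Final: 0.123861


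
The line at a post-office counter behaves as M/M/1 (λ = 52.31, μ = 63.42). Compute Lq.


ρ = 52.31/63.42 = 0.8248
Lq = ρ²/(1−ρ) = 0.6803/0.1752 = 3.8836

Final: 3.8836


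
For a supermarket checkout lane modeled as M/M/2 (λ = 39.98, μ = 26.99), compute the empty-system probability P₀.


a = λ/μ = 39.98/26.99 = 1.4813; ρ = a/c = 0.7406
Σ_{k=0}^{1} a^k/k! (terms k=0..1) = 1.00000 + 1.48129 = 2.48129
Tail: a^2/(2!(1−ρ)) = 2.19422/(2·0.2594) = 4.23014
P₀ = 1/(2.48129 + 4.23014) = 1/6.71143 = 0.149000

Final: 0.149000


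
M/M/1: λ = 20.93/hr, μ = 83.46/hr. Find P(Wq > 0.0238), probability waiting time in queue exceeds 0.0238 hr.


ρ = 20.93/83.46 = 0.2508
P(Wq > t) = ρ·e^{−(μ−λ)t} = 0.2508·e^{−1.4882}
= 0.2508·0.225776 = 0.056620

Final: 0.056620


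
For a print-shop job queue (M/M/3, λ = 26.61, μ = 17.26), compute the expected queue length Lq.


a = λ/μ = 1.5417; ρ = a/3 = 0.5139
P₀ = 0.200538
Lq = P₀·a^c·ρ / (c!·(1−ρ)²) = 0.200538·3.66448·0.5139/(6·0.23629)
= 0.26638

Final: 0.26638


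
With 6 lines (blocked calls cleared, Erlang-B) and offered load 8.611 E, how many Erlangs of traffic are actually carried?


B(6,8.611) = 0.421627 (Erlang-B)
Carried load = a(1 − B) = 8.611·(1 − 0.421627) = 8.611·0.578373 = 4.9804 E

Final: 4.9804 Erlangs


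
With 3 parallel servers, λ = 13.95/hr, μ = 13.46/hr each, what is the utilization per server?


ρ = λ/(cμ) = 13.95/(3·13.46) = 13.95/40.38 = 0.3455

Final: 0.3455


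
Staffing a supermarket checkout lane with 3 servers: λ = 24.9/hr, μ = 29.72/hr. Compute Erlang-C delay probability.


a = λ/μ = 0.8378; ρ = a/3 = 0.2793
P₀ = 0.430147 (from M/M/c formula)
C(c,a) = [a^c/(c!(1−ρ))]·P₀ = [0.58810/(6·0.7207)]·0.430147
= 0.13600·0.430147 = 0.058499

Final: 0.058499


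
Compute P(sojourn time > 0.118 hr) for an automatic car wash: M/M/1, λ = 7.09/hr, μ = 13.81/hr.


W ~ Exponential(μ−λ) for M/M/1.
μ − λ = 13.81 − 7.09 = 6.7200
P(W > t) = e^{−(μ−λ)t} = e^{−0.7930} = 0.452503

Final: 0.452503


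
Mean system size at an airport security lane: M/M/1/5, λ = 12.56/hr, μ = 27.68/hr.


ρ = 12.56/27.68 = 0.4538
L = ρ[1 − (K+1)ρ^K + Kρ^(K+1)] / [(1−ρ)(1−ρ^(K+1))]
Numerator: 0.4538·(1 − 6·0.019236 + 5·0.008729) = 0.421189
Denominator: (0.5462)·(0.991271) = 0.541475
L = 0.421189/0.541475 = 0.7779

Final: 0.7779


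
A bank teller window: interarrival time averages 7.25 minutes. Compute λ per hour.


λ = 1/(interarrival time) in consistent units.
1 hour = 60 min, so λ = 60/7.25 = 8.2759 per hour

Final: 8.2759 /hr


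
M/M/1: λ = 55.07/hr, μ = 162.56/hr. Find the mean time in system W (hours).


W = 1/(μ−λ) = 1/(162.56 − 55.07) = 1/107.49 = 0.009303 hr

Final: 0.009303 hr


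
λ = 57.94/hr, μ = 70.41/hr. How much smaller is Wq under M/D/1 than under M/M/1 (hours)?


ρ = 57.94/70.41 = 0.8229
Wq(M/M/1) = ρ/(μ−λ) = 0.8229/12.47 = 0.06599 hr
Wq(M/D/1) = ρ/(2(μ−λ)) = 0.03299 hr
Savings = 0.06599 − 0.03299 = 0.03299 hr

Final: 0.03299 hr


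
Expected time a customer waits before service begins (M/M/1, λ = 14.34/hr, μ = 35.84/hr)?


ρ = 14.34/35.84 = 0.4001
Wq = ρ/(μ−λ) = 0.4001/(35.84 − 14.34) = 0.4001/21.50 = 0.01861 hr

Final: 0.01861 hr
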